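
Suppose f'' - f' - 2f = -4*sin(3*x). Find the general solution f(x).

f = -6*cos(3*x)/65 + 22*sin(3*x)/65 + C1*exp(-x) + C2*exp(2*x)

Characteristic equation r² - r - 2 = 0 factors as (r + 1)(r - 2) = 0, so r = -1, 2.
Hence f_h = C1*exp(-x) + C2*exp(2*x).
Try f_p = A*cos(3*x) + B*sin(3*x). Substituting and equating the coefficients of cos(3x) and sin(3x) gives A = -6/65, B = 22/65, so f_p = -6*cos(3*x)/65 + 22*sin(3*x)/65.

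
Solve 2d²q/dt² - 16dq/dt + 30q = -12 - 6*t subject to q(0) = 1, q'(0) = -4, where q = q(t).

q = -38/75 - 104*exp(5*t)/25 - t/5 + 17*exp(3*t)/3

Divide through by 2: q'' - 8q' + 15q = -6 - 3*t.
Characteristic equation r² - 8r + 15 = 0 factors as (r - 3)(r - 5) = 0, so r = 3, 5.
Hence q_h = C1*exp(3*t) + C2*exp(5*t).
For the particular solution try q_p = A0 + A1*t. Substituting and matching coefficients of each power of t gives A0 = -38/75, A1 = -1/5, so q_p = -38/75 - t/5.
General solution: q = -38/75 - t/5 + C1*exp(3*t) + C2*exp(5*t).
Apply the initial conditions: q(0) = -38/75 + C1 + C2 = 1 and q'(0) = -1/5 + 3*C1 + 5*C2 = -4. Solving gives C1 = 17/3, C2 = -104/25.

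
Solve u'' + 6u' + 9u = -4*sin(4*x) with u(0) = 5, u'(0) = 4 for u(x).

Characteristic equation r² + 6r + 9 = 0 has discriminant (6)² - 4·(9) = 0, so r = -3 is a repeated root.
Hence u_h = (C1 + C2*x)*exp(-3*x).
Try u_p = A*cos(4*x) + B*sin(4*x). Substituting and equating the coefficients of cos(4x) and sin(4x) gives A = 96/625, B = 28/625, so u_p = 28*sin(4*x)/625 + 96*cos(4*x)/625.
General solution: u = 28*sin(4*x)/625 + 96*cos(4*x)/625 + C1*exp(-3*x) + C2*x*exp(-3*x).
Apply the initial conditions: u(0) = 96/625 + C1 = 5 and u'(0) = 112/625 + C2 - 3*C1 = 4. Solving gives C1 = 3029/625, C2 = 459/25.

u = 28*sin(4*x)/625 + 96*cos(4*x)/625 + 3029*exp(-3*x)/625 + 459*x*exp(-3*x)/25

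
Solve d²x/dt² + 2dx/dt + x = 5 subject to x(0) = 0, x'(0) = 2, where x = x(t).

x = 5 - 5*exp(-t) - 3*t*exp(-t)

Characteristic equation r² + 2r + 1 = 0 has discriminant (2)² - 4·(1) = 0, so r = -1 is a repeated root.
Hence x_h = (C1 + C2*t)*exp(-t).
For the particular solution try x_p = A0. Substituting and matching coefficients of each power of t gives A0 = 5, so x_p = 5.
General solution: x = 5 + C1*exp(-t) + C2*t*exp(-t).
Apply the initial conditions: x(0) = 5 + C1 = 0 and x'(0) = C2 - C1 = 2. Solving gives C1 = -5, C2 = -3.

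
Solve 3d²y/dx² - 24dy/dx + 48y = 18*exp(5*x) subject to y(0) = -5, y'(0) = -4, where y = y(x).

y = -11*exp(4*x) + 6*exp(5*x) + 10*x*exp(4*x)

Divide through by 3: y'' - 8y' + 16y = 6*exp(5*x).
Characteristic equation r² - 8r + 16 = 0 has discriminant (-8)² - 4·(16) = 0, so r = 4 is a repeated root.
Hence y_h = (C1 + C2*x)*exp(4*x).
Try y_p = A*exp(5*x). Substituting into the equation and dividing by exp(5*x) gives A = 6, so y_p = 6*exp(5*x).
General solution: y = 6*exp(5*x) + C1*exp(4*x) + C2*x*exp(4*x).
Apply the initial conditions: y(0) = 6 + C1 = -5 and y'(0) = 30 + C2 + 4*C1 = -4. Solving gives C1 = -11, C2 = 10.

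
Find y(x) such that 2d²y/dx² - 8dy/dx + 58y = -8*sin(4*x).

Divide through by 2: y'' - 4y' + 29y = -4*sin(4*x).
Characteristic equation r² - 4r + 29 = 0 has discriminant (-4)² - 4·(29) = -100 < 0, so r = 2 ± 5i.
Hence y_h = C1*cos(5*x)*exp(2*x) + C2*exp(2*x)*sin(5*x).
Try y_p = A*cos(4*x) + B*sin(4*x). Substituting and equating the coefficients of cos(4x) and sin(4x) gives A = -64/425, B = -52/425, so y_p = -64*cos(4*x)/425 - 52*sin(4*x)/425.

y = -64*cos(4*x)/425 - 52*sin(4*x)/425 + C1*cos(5*x)*exp(2*x) + C2*exp(2*x)*sin(5*x)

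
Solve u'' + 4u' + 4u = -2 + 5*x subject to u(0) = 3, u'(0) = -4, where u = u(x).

Characteristic equation r² + 4r + 4 = 0 has discriminant (4)² - 4·(4) = 0, so r = -2 is a repeated root.
Hence u_h = (C1 + C2*x)*exp(-2*x).
For the particular solution try u_p = A0 + A1*x. Substituting and matching coefficients of each power of x gives A0 = -7/4, A1 = 5/4, so u_p = -7/4 + 5*x/4.
General solution: u = -7/4 + 5*x/4 + C1*exp(-2*x) + C2*x*exp(-2*x).
Apply the initial conditions: u(0) = -7/4 + C1 = 3 and u'(0) = 5/4 + C2 - 2*C1 = -4. Solving gives C1 = 19/4, C2 = 17/4.

u = -7/4 + 5*x/4 + 19*exp(-2*x)/4 + 17*x*exp(-2*x)/4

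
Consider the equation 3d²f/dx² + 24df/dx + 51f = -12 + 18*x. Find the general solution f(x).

Divide through by 3: f'' + 8f' + 17f = -4 + 6*x.
Characteristic equation r² + 8r + 17 = 0 has discriminant (8)² - 4·(17) = -4 < 0, so r = -4 ± i.
Hence f_h = C1*cos(x)*exp(-4*x) + C2*exp(-4*x)*sin(x).
For the particular solution try f_p = A0 + A1*x. Substituting and matching coefficients of each power of x gives A0 = -116/289, A1 = 6/17, so f_p = -116/289 + 6*x/17.

f = -116/289 + 6*x/17 + C1*cos(x)*exp(-4*x) + C2*exp(-4*x)*sin(x)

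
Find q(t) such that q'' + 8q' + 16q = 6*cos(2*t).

Characteristic equation r² + 8r + 16 = 0 has discriminant (8)² - 4·(16) = 0, so r = -4 is a repeated root.
Hence q_h = (C1 + C2*t)*exp(-4*t).
Try q_p = A*cos(2*t) + B*sin(2*t). Substituting and equating the coefficients of cos(2t) and sin(2t) gives A = 9/50, B = 6/25, so q_p = 6*sin(2*t)/25 + 9*cos(2*t)/50.

q = 6*sin(2*t)/25 + 9*cos(2*t)/50 + C1*exp(-4*t) + C2*t*exp(-4*t)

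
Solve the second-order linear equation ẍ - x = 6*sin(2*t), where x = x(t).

x = -6*sin(2*t)/5 + C1*exp(-t) + C2*exp(t)

Characteristic equation r² - 1 = 0 factors as (r + 1)(r - 1) = 0, so r = -1, 1.
Hence x_h = C1*exp(-t) + C2*exp(t).
Try x_p = A*cos(2*t) + B*sin(2*t). Substituting and equating the coefficients of cos(2t) and sin(2t) gives A = 0, B = -6/5, so x_p = -6*sin(2*t)/5.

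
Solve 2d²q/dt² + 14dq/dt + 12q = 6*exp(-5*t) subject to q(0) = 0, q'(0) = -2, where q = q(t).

q = -3*exp(-5*t)/4 - exp(-t)/4 + exp(-6*t)

Divide through by 2: q'' + 7q' + 6q = 3*exp(-5*t).
Characteristic equation r² + 7r + 6 = 0 factors as (r + 1)(r + 6) = 0, so r = -1, -6.
Hence q_h = C1*exp(-t) + C2*exp(-6*t).
Try q_p = A*exp(-5*t). Substituting into the equation and dividing by exp(-5*t) gives A = -3/4, so q_p = -3*exp(-5*t)/4.
General solution: q = -3*exp(-5*t)/4 + C1*exp(-t) + C2*exp(-6*t).
Apply the initial conditions: q(0) = -3/4 + C1 + C2 = 0 and q'(0) = 15/4 - C1 - 6*C2 = -2. Solving gives C1 = -1/4, C2 = 1.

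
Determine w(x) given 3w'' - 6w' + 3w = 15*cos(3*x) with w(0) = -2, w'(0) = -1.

w = -8*exp(x)/5 - 3*sin(3*x)/10 - 2*cos(3*x)/5 + 3*x*exp(x)/2

Divide through by 3: w'' - 2w' + w = 5*cos(3*x).
Characteristic equation r² - 2r + 1 = 0 has discriminant (-2)² - 4·(1) = 0, so r = 1 is a repeated root.
Hence w_h = (C1 + C2*x)*exp(x).
Try w_p = A*cos(3*x) + B*sin(3*x). Substituting and equating the coefficients of cos(3x) and sin(3x) gives A = -2/5, B = -3/10, so w_p = -3*sin(3*x)/10 - 2*cos(3*x)/5.
General solution: w = -3*sin(3*x)/10 - 2*cos(3*x)/5 + C1*exp(x) + C2*x*exp(x).
Apply the initial conditions: w(0) = -2/5 + C1 = -2 and w'(0) = -9/10 + C1 + C2 = -1. Solving gives C1 = -8/5, C2 = 3/2.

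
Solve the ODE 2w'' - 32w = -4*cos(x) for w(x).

Divide through by 2: w'' - 16w = -2*cos(x).
Characteristic equation r² - 16 = 0 factors as (r + 4)(r - 4) = 0, so r = -4, 4.
Hence w_h = C1*exp(-4*x) + C2*exp(4*x).
Try w_p = A*cos(x) + B*sin(x). Substituting and equating the coefficients of cos(x) and sin(x) gives A = 2/17, B = 0, so w_p = 2*cos(x)/17.

w = 2*cos(x)/17 + C1*exp(-4*x) + C2*exp(4*x)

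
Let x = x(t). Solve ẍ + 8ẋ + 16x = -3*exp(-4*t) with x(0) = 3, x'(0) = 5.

Characteristic equation r² + 8r + 16 = 0 has discriminant (8)² - 4·(16) = 0, so r = -4 is a repeated root.
Hence x_h = (C1 + C2*t)*exp(-4*t).
Since exp(-4*t) solves the homogeneous equation (r = -4 is a root of multiplicity 2), multiply the trial by t^2. Try x_p = A*t^2*exp(-4*t). Substituting into the equation and dividing by exp(-4*t) gives A = -3/2, so x_p = -3*t^2*exp(-4*t)/2.
General solution: x = C1*exp(-4*t) - 3*t^2*exp(-4*t)/2 + C2*t*exp(-4*t).
Apply the initial conditions: x(0) = C1 = 3 and x'(0) = C2 - 4*C1 = 5. Solving gives C1 = 3, C2 = 17.

x = 3*exp(-4*t) + 17*t*exp(-4*t) - 3*t**2*exp(-4*t)/2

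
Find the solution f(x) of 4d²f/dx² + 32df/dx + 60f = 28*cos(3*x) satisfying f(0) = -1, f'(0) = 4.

Divide through by 4: f'' + 8f' + 15f = 7*cos(3*x).
Characteristic equation r² + 8r + 15 = 0 factors as (r + 5)(r + 3) = 0, so r = -5, -3.
Hence f_h = C1*exp(-5*x) + C2*exp(-3*x).
Try f_p = A*cos(3*x) + B*sin(3*x). Substituting and equating the coefficients of cos(3x) and sin(3x) gives A = 7/102, B = 14/51, so f_p = 7*cos(3*x)/102 + 14*sin(3*x)/51.
General solution: f = 7*cos(3*x)/102 + 14*sin(3*x)/51 + C1*exp(-5*x) + C2*exp(-3*x).
Apply the initial conditions: f(0) = 7/102 + C1 + C2 = -1 and f'(0) = 14/17 - 5*C1 - 3*C2 = 4. Solving gives C1 = 1/68, C2 = -13/12.

f = -13*exp(-3*x)/12 + exp(-5*x)/68 + 7*cos(3*x)/102 + 14*sin(3*x)/51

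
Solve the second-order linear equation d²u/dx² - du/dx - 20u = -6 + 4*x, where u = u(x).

u = 31/100 - x/5 + C1*exp(5*x) + C2*exp(-4*x)

Characteristic equation r² - r - 20 = 0 factors as (r - 5)(r + 4) = 0, so r = 5, -4.
Hence u_h = C1*exp(5*x) + C2*exp(-4*x).
For the particular solution try u_p = A0 + A1*x. Substituting and matching coefficients of each power of x gives A0 = 31/100, A1 = -1/5, so u_p = 31/100 - x/5.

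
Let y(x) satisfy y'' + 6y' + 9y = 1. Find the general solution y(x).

Characteristic equation r² + 6r + 9 = 0 has discriminant (6)² - 4·(9) = 0, so r = -3 is a repeated root.
Hence y_h = (C1 + C2*x)*exp(-3*x).
For the particular solution try y_p = A0. Substituting and matching coefficients of each power of x gives A0 = 1/9, so y_p = 1/9.

y = 1/9 + C1*exp(-3*x) + C2*x*exp(-3*x)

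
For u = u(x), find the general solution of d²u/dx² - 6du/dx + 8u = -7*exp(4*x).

u = C1*exp(4*x) + C2*exp(2*x) - 7*x*exp(4*x)/2

Characteristic equation r² - 6r + 8 = 0 factors as (r - 4)(r - 2) = 0, so r = 4, 2.
Hence u_h = C1*exp(4*x) + C2*exp(2*x).
Since exp(4*x) solves the homogeneous equation (r = 4 is a root of multiplicity 1), multiply the trial by x. Try u_p = A*x*exp(4*x). Substituting into the equation and dividing by exp(4*x) gives A = -7/2, so u_p = -7*x*exp(4*x)/2.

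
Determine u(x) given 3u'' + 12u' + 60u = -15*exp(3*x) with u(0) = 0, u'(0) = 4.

Divide through by 3: u'' + 4u' + 20u = -5*exp(3*x).
Characteristic equation r² + 4r + 20 = 0 has discriminant (4)² - 4·(20) = -64 < 0, so r = -2 ± 4i.
Hence u_h = C1*cos(4*x)*exp(-2*x) + C2*exp(-2*x)*sin(4*x).
Try u_p = A*exp(3*x). Substituting into the equation and dividing by exp(3*x) gives A = -5/41, so u_p = -5*exp(3*x)/41.
General solution: u = -5*exp(3*x)/41 + C1*cos(4*x)*exp(-2*x) + C2*exp(-2*x)*sin(4*x).
Apply the initial conditions: u(0) = -5/41 + C1 = 0 and u'(0) = -15/41 - 2*C1 + 4*C2 = 4. Solving gives C1 = 5/41, C2 = 189/164.

u = -5*exp(3*x)/41 + 5*cos(4*x)*exp(-2*x)/41 + 189*exp(-2*x)*sin(4*x)/164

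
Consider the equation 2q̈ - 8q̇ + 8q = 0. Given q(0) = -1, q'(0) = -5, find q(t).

Divide through by 2: q'' - 4q' + 4q = 0.
Characteristic equation r² - 4r + 4 = 0 has discriminant (-4)² - 4·(4) = 0, so r = 2 is a repeated root.
Hence q_h = (C1 + C2*t)*exp(2*t).
Apply the initial conditions: q(0) = C1 = -1 and q'(0) = C2 + 2*C1 = -5. Solving gives C1 = -1, C2 = -3.

q = -exp(2*t) - 3*t*exp(2*t)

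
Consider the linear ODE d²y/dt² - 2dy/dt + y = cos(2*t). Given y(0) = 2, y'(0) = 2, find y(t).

y = -4*sin(2*t)/25 - 3*cos(2*t)/25 + 53*exp(t)/25 + t*exp(t)/5

Characteristic equation r² - 2r + 1 = 0 has discriminant (-2)² - 4·(1) = 0, so r = 1 is a repeated root.
Hence y_h = (C1 + C2*t)*exp(t).
Try y_p = A*cos(2*t) + B*sin(2*t). Substituting and equating the coefficients of cos(2t) and sin(2t) gives A = -3/25, B = -4/25, so y_p = -4*sin(2*t)/25 - 3*cos(2*t)/25.
General solution: y = -4*sin(2*t)/25 - 3*cos(2*t)/25 + C1*exp(t) + C2*t*exp(t).
Apply the initial conditions: y(0) = -3/25 + C1 = 2 and y'(0) = -8/25 + C1 + C2 = 2. Solving gives C1 = 53/25, C2 = 1/5.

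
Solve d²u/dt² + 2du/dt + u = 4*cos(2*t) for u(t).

Characteristic equation r² + 2r + 1 = 0 has discriminant (2)² - 4·(1) = 0, so r = -1 is a repeated root.
Hence u_h = (C1 + C2*t)*exp(-t).
Try u_p = A*cos(2*t) + B*sin(2*t). Substituting and equating the coefficients of cos(2t) and sin(2t) gives A = -12/25, B = 16/25, so u_p = -12*cos(2*t)/25 + 16*sin(2*t)/25.

u = -12*cos(2*t)/25 + 16*sin(2*t)/25 + C1*exp(-t) + C2*t*exp(-t)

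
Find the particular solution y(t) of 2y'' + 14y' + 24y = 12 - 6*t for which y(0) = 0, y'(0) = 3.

y = 31/48 - 21*exp(-4*t)/16 - t/4 + 2*exp(-3*t)/3

Divide through by 2: y'' + 7y' + 12y = 6 - 3*t.
Characteristic equation r² + 7r + 12 = 0 factors as (r + 3)(r + 4) = 0, so r = -3, -4.
Hence y_h = C1*exp(-3*t) + C2*exp(-4*t).
For the particular solution try y_p = A0 + A1*t. Substituting and matching coefficients of each power of t gives A0 = 31/48, A1 = -1/4, so y_p = 31/48 - t/4.
General solution: y = 31/48 - t/4 + C1*exp(-3*t) + C2*exp(-4*t).
Apply the initial conditions: y(0) = 31/48 + C1 + C2 = 0 and y'(0) = -1/4 - 4*C2 - 3*C1 = 3. Solving gives C1 = 2/3, C2 = -21/16.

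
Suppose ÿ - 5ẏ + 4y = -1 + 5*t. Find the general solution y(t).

y = 21/16 + 5*t/4 + C1*exp(4*t) + C2*exp(t)

Characteristic equation r² - 5r + 4 = 0 factors as (r - 4)(r - 1) = 0, so r = 4, 1.
Hence y_h = C1*exp(4*t) + C2*exp(t).
For the particular solution try y_p = A0 + A1*t. Substituting and matching coefficients of each power of t gives A0 = 21/16, A1 = 5/4, so y_p = 21/16 + 5*t/4.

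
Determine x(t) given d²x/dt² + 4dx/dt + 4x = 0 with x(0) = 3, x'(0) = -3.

x = 3*exp(-2*t) + 3*t*exp(-2*t)

Characteristic equation r² + 4r + 4 = 0 has discriminant (4)² - 4·(4) = 0, so r = -2 is a repeated root.
Hence x_h = (C1 + C2*t)*exp(-2*t).
Apply the initial conditions: x(0) = C1 = 3 and x'(0) = C2 - 2*C1 = -3. Solving gives C1 = 3, C2 = 3.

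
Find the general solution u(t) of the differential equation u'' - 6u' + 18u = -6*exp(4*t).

u = -3*exp(4*t)/5 + C1*cos(3*t)*exp(3*t) + C2*exp(3*t)*sin(3*t)

Characteristic equation r² - 6r + 18 = 0 has discriminant (-6)² - 4·(18) = -36 < 0, so r = 3 ± 3i.
Hence u_h = C1*cos(3*t)*exp(3*t) + C2*exp(3*t)*sin(3*t).
Try u_p = A*exp(4*t). Substituting into the equation and dividing by exp(4*t) gives A = -3/5, so u_p = -3*exp(4*t)/5.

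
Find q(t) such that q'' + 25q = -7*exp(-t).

q = -7*exp(-t)/26 + C1*cos(5*t) + C2*sin(5*t)

Characteristic equation r² + 25 = 0 has discriminant (0)² - 4·(25) = -100 < 0, so r = ± 5i.
Hence q_h = C1*cos(5*t) + C2*sin(5*t).
Try q_p = A*exp(-t). Substituting into the equation and dividing by exp(-t) gives A = -7/26, so q_p = -7*exp(-t)/26.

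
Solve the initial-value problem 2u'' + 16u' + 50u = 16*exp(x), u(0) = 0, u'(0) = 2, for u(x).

u = 4*exp(x)/17 - 4*cos(3*x)*exp(-4*x)/17 + 14*exp(-4*x)*sin(3*x)/51

Divide through by 2: u'' + 8u' + 25u = 8*exp(x).
Characteristic equation r² + 8r + 25 = 0 has discriminant (8)² - 4·(25) = -36 < 0, so r = -4 ± 3i.
Hence u_h = C1*cos(3*x)*exp(-4*x) + C2*exp(-4*x)*sin(3*x).
Try u_p = A*exp(x). Substituting into the equation and dividing by exp(x) gives A = 4/17, so u_p = 4*exp(x)/17.
General solution: u = 4*exp(x)/17 + C1*cos(3*x)*exp(-4*x) + C2*exp(-4*x)*sin(3*x).
Apply the initial conditions: u(0) = 4/17 + C1 = 0 and u'(0) = 4/17 - 4*C1 + 3*C2 = 2. Solving gives C1 = -4/17, C2 = 14/51.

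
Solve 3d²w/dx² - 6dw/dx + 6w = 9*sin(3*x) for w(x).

Divide through by 3: w'' - 2w' + 2w = 3*sin(3*x).
Characteristic equation r² - 2r + 2 = 0 has discriminant (-2)² - 4·(2) = -4 < 0, so r = 1 ± i.
Hence w_h = C1*cos(x)*exp(x) + C2*exp(x)*sin(x).
Try w_p = A*cos(3*x) + B*sin(3*x). Substituting and equating the coefficients of cos(3x) and sin(3x) gives A = 18/85, B = -21/85, so w_p = -21*sin(3*x)/85 + 18*cos(3*x)/85.

w = -21*sin(3*x)/85 + 18*cos(3*x)/85 + C1*cos(x)*exp(x) + C2*exp(x)*sin(x)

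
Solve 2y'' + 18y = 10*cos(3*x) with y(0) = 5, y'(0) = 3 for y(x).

Divide through by 2: y'' + 9y = 5*cos(3*x).
Characteristic equation r² + 9 = 0 has discriminant (0)² - 4·(9) = -36 < 0, so r = ± 3i.
Hence y_h = C1*cos(3*x) + C2*sin(3*x).
Since ±3i are characteristic roots, multiply the trial by x. Try y_p = x*(A*cos(3*x) + B*sin(3*x)). Substituting and equating the coefficients of cos(3x) and sin(3x) gives A = 0, B = 5/6, so y_p = 5*x*sin(3*x)/6.
General solution: y = C1*cos(3*x) + C2*sin(3*x) + 5*x*sin(3*x)/6.
Apply the initial conditions: y(0) = C1 = 5 and y'(0) = 3*C2 = 3. Solving gives C1 = 5, C2 = 1.

y = 5*cos(3*x) + 5*x*sin(3*x)/6 + sin(3*x)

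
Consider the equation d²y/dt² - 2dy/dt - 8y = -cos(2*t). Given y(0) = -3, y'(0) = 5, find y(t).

Characteristic equation r² - 2r - 8 = 0 factors as (r + 2)(r - 4) = 0, so r = -2, 4.
Hence y_h = C1*exp(-2*t) + C2*exp(4*t).
Try y_p = A*cos(2*t) + B*sin(2*t). Substituting and equating the coefficients of cos(2t) and sin(2t) gives A = 3/40, B = 1/40, so y_p = sin(2*t)/40 + 3*cos(2*t)/40.
General solution: y = sin(2*t)/40 + 3*cos(2*t)/40 + C1*exp(-2*t) + C2*exp(4*t).
Apply the initial conditions: y(0) = 3/40 + C1 + C2 = -3 and y'(0) = 1/20 - 2*C1 + 4*C2 = 5. Solving gives C1 = -23/8, C2 = -1/5.

y = -23*exp(-2*t)/8 - exp(4*t)/5 + sin(2*t)/40 + 3*cos(2*t)/40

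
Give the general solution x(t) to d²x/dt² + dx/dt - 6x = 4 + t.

Characteristic equation r² + r - 6 = 0 factors as (r - 2)(r + 3) = 0, so r = 2, -3.
Hence x_h = C1*exp(2*t) + C2*exp(-3*t).
For the particular solution try x_p = A0 + A1*t. Substituting and matching coefficients of each power of t gives A0 = -25/36, A1 = -1/6, so x_p = -25/36 - t/6.

x = -25/36 - t/6 + C1*exp(2*t) + C2*exp(-3*t)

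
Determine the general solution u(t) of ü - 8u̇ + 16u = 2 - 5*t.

u = -1/32 - 5*t/16 + C1*exp(4*t) + C2*t*exp(4*t)

Characteristic equation r² - 8r + 16 = 0 has discriminant (-8)² - 4·(16) = 0, so r = 4 is a repeated root.
Hence u_h = (C1 + C2*t)*exp(4*t).
For the particular solution try u_p = A0 + A1*t. Substituting and matching coefficients of each power of t gives A0 = -1/32, A1 = -5/16, so u_p = -1/32 - 5*t/16.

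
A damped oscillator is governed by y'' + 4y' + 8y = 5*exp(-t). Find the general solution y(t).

y = C1*cos(2*t)*exp(-2*t) + C2*exp(-2*t)*sin(2*t) + exp(-t)

Characteristic equation r² + 4r + 8 = 0 has discriminant (4)² - 4·(8) = -16 < 0, so r = -2 ± 2i.
Hence y_h = C1*cos(2*t)*exp(-2*t) + C2*exp(-2*t)*sin(2*t).
Try y_p = A*exp(-t). Substituting into the equation and dividing by exp(-t) gives A = 1, so y_p = exp(-t).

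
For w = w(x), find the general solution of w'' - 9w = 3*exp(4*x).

w = 3*exp(4*x)/7 + C1*exp(3*x) + C2*exp(-3*x)

Characteristic equation r² - 9 = 0 factors as (r - 3)(r + 3) = 0, so r = 3, -3.
Hence w_h = C1*exp(3*x) + C2*exp(-3*x).
Try w_p = A*exp(4*x). Substituting into the equation and dividing by exp(4*x) gives A = 3/7, so w_p = 3*exp(4*x)/7.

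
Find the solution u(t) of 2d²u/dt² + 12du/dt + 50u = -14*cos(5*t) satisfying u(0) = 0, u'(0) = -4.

Divide through by 2: u'' + 6u' + 25u = -7*cos(5*t).
Characteristic equation r² + 6r + 25 = 0 has discriminant (6)² - 4·(25) = -64 < 0, so r = -3 ± 4i.
Hence u_h = C1*cos(4*t)*exp(-3*t) + C2*exp(-3*t)*sin(4*t).
Try u_p = A*cos(5*t) + B*sin(5*t). Substituting and equating the coefficients of cos(5t) and sin(5t) gives A = 0, B = -7/30, so u_p = -7*sin(5*t)/30.
General solution: u = -7*sin(5*t)/30 + C1*cos(4*t)*exp(-3*t) + C2*exp(-3*t)*sin(4*t).
Apply the initial conditions: u(0) = C1 = 0 and u'(0) = -7/6 - 3*C1 + 4*C2 = -4. Solving gives C1 = 0, C2 = -17/24.

u = -7*sin(5*t)/30 - 17*exp(-3*t)*sin(4*t)/24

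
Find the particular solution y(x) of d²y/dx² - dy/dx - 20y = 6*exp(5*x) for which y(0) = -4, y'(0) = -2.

y = -56*exp(5*x)/27 - 52*exp(-4*x)/27 + 2*x*exp(5*x)/3

Characteristic equation r² - r - 20 = 0 factors as (r + 4)(r - 5) = 0, so r = -4, 5.
Hence y_h = C1*exp(-4*x) + C2*exp(5*x).
Since exp(5*x) solves the homogeneous equation (r = 5 is a root of multiplicity 1), multiply the trial by x. Try y_p = A*x*exp(5*x). Substituting into the equation and dividing by exp(5*x) gives A = 2/3, so y_p = 2*x*exp(5*x)/3.
General solution: y = C1*exp(-4*x) + C2*exp(5*x) + 2*x*exp(5*x)/3.
Apply the initial conditions: y(0) = C1 + C2 = -4 and y'(0) = 2/3 - 4*C1 + 5*C2 = -2. Solving gives C1 = -52/27, C2 = -56/27.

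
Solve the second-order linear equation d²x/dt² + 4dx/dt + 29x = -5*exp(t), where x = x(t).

Characteristic equation r² + 4r + 29 = 0 has discriminant (4)² - 4·(29) = -100 < 0, so r = -2 ± 5i.
Hence x_h = C1*cos(5*t)*exp(-2*t) + C2*exp(-2*t)*sin(5*t).
Try x_p = A*exp(t). Substituting into the equation and dividing by exp(t) gives A = -5/34, so x_p = -5*exp(t)/34.

x = -5*exp(t)/34 + C1*cos(5*t)*exp(-2*t) + C2*exp(-2*t)*sin(5*t)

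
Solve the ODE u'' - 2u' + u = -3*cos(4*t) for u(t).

Characteristic equation r² - 2r + 1 = 0 has discriminant (-2)² - 4·(1) = 0, so r = 1 is a repeated root.
Hence u_h = (C1 + C2*t)*exp(t).
Try u_p = A*cos(4*t) + B*sin(4*t). Substituting and equating the coefficients of cos(4t) and sin(4t) gives A = 45/289, B = 24/289, so u_p = 24*sin(4*t)/289 + 45*cos(4*t)/289.

u = 24*sin(4*t)/289 + 45*cos(4*t)/289 + C1*exp(t) + C2*t*exp(t)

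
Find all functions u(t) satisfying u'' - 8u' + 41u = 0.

u = C1*cos(5*t)*exp(4*t) + C2*exp(4*t)*sin(5*t)

Characteristic equation r² - 8r + 41 = 0 has discriminant (-8)² - 4·(41) = -100 < 0, so r = 4 ± 5i.
Hence u_h = C1*cos(5*t)*exp(4*t) + C2*exp(4*t)*sin(5*t).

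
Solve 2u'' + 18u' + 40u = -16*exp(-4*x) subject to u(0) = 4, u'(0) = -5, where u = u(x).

u = -19*exp(-5*x) + 23*exp(-4*x) - 8*x*exp(-4*x)

Divide through by 2: u'' + 9u' + 20u = -8*exp(-4*x).
Characteristic equation r² + 9r + 20 = 0 factors as (r + 5)(r + 4) = 0, so r = -5, -4.
Hence u_h = C1*exp(-5*x) + C2*exp(-4*x).
Since exp(-4*x) solves the homogeneous equation (r = -4 is a root of multiplicity 1), multiply the trial by x. Try u_p = A*x*exp(-4*x). Substituting into the equation and dividing by exp(-4*x) gives A = -8, so u_p = -8*x*exp(-4*x).
General solution: u = C1*exp(-5*x) + C2*exp(-4*x) - 8*x*exp(-4*x).
Apply the initial conditions: u(0) = C1 + C2 = 4 and u'(0) = -8 - 5*C1 - 4*C2 = -5. Solving gives C1 = -19, C2 = 23.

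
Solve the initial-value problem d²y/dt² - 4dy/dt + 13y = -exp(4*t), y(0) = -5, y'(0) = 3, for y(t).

Characteristic equation r² - 4r + 13 = 0 has discriminant (-4)² - 4·(13) = -36 < 0, so r = 2 ± 3i.
Hence y_h = C1*cos(3*t)*exp(2*t) + C2*exp(2*t)*sin(3*t).
Try y_p = A*exp(4*t). Substituting into the equation and dividing by exp(4*t) gives A = -1/13, so y_p = -exp(4*t)/13.
General solution: y = -exp(4*t)/13 + C1*cos(3*t)*exp(2*t) + C2*exp(2*t)*sin(3*t).
Apply the initial conditions: y(0) = -1/13 + C1 = -5 and y'(0) = -4/13 + 2*C1 + 3*C2 = 3. Solving gives C1 = -64/13, C2 = 57/13.

y = -exp(4*t)/13 - 64*cos(3*t)*exp(2*t)/13 + 57*exp(2*t)*sin(3*t)/13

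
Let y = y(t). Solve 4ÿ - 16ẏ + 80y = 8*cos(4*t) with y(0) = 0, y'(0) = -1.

Divide through by 4: y'' - 4y' + 20y = 2*cos(4*t).
Characteristic equation r² - 4r + 20 = 0 has discriminant (-4)² - 4·(20) = -64 < 0, so r = 2 ± 4i.
Hence y_h = C1*cos(4*t)*exp(2*t) + C2*exp(2*t)*sin(4*t).
Try y_p = A*cos(4*t) + B*sin(4*t). Substituting and equating the coefficients of cos(4t) and sin(4t) gives A = 1/34, B = -2/17, so y_p = -2*sin(4*t)/17 + cos(4*t)/34.
General solution: y = -2*sin(4*t)/17 + cos(4*t)/34 + C1*cos(4*t)*exp(2*t) + C2*exp(2*t)*sin(4*t).
Apply the initial conditions: y(0) = 1/34 + C1 = 0 and y'(0) = -8/17 + 2*C1 + 4*C2 = -1. Solving gives C1 = -1/34, C2 = -2/17.

y = -2*sin(4*t)/17 + cos(4*t)/34 - 2*exp(2*t)*sin(4*t)/17 - cos(4*t)*exp(2*t)/34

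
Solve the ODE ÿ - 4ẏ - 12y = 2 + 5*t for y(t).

Characteristic equation r² - 4r - 12 = 0 factors as (r + 2)(r - 6) = 0, so r = -2, 6.
Hence y_h = C1*exp(-2*t) + C2*exp(6*t).
For the particular solution try y_p = A0 + A1*t. Substituting and matching coefficients of each power of t gives A0 = -1/36, A1 = -5/12, so y_p = -1/36 - 5*t/12.

y = -1/36 - 5*t/12 + C1*exp(-2*t) + C2*exp(6*t)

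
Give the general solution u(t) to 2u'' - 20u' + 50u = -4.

u = -2/25 + C1*exp(5*t) + C2*t*exp(5*t)

Divide through by 2: u'' - 10u' + 25u = -2.
Characteristic equation r² - 10r + 25 = 0 has discriminant (-10)² - 4·(25) = 0, so r = 5 is a repeated root.
Hence u_h = (C1 + C2*t)*exp(5*t).
For the particular solution try u_p = A0. Substituting and matching coefficients of each power of t gives A0 = -2/25, so u_p = -2/25.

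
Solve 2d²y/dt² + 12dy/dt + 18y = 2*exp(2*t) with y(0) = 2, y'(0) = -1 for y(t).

y = exp(2*t)/25 + 49*exp(-3*t)/25 + 24*t*exp(-3*t)/5

Divide through by 2: y'' + 6y' + 9y = exp(2*t).
Characteristic equation r² + 6r + 9 = 0 has discriminant (6)² - 4·(9) = 0, so r = -3 is a repeated root.
Hence y_h = (C1 + C2*t)*exp(-3*t).
Try y_p = A*exp(2*t). Substituting into the equation and dividing by exp(2*t) gives A = 1/25, so y_p = exp(2*t)/25.
General solution: y = exp(2*t)/25 + C1*exp(-3*t) + C2*t*exp(-3*t).
Apply the initial conditions: y(0) = 1/25 + C1 = 2 and y'(0) = 2/25 + C2 - 3*C1 = -1. Solving gives C1 = 49/25, C2 = 24/5.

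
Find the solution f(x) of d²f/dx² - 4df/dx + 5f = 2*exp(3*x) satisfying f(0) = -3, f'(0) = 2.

f = -4*cos(x)*exp(2*x) + 7*exp(2*x)*sin(x) + exp(3*x)

Characteristic equation r² - 4r + 5 = 0 has discriminant (-4)² - 4·(5) = -4 < 0, so r = 2 ± i.
Hence f_h = C1*cos(x)*exp(2*x) + C2*exp(2*x)*sin(x).
Try f_p = A*exp(3*x). Substituting into the equation and dividing by exp(3*x) gives A = 1, so f_p = exp(3*x).
General solution: f = C1*cos(x)*exp(2*x) + C2*exp(2*x)*sin(x) + exp(3*x).
Apply the initial conditions: f(0) = 1 + C1 = -3 and f'(0) = 3 + C2 + 2*C1 = 2. Solving gives C1 = -4, C2 = 7.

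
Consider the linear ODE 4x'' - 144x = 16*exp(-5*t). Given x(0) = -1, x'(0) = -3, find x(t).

x = -95*exp(6*t)/132 - 4*exp(-5*t)/11 + exp(-6*t)/12

Divide through by 4: x'' - 36x = 4*exp(-5*t).
Characteristic equation r² - 36 = 0 factors as (r + 6)(r - 6) = 0, so r = -6, 6.
Hence x_h = C1*exp(-6*t) + C2*exp(6*t).
Try x_p = A*exp(-5*t). Substituting into the equation and dividing by exp(-5*t) gives A = -4/11, so x_p = -4*exp(-5*t)/11.
General solution: x = -4*exp(-5*t)/11 + C1*exp(-6*t) + C2*exp(6*t).
Apply the initial conditions: x(0) = -4/11 + C1 + C2 = -1 and x'(0) = 20/11 - 6*C1 + 6*C2 = -3. Solving gives C1 = 1/12, C2 = -95/132.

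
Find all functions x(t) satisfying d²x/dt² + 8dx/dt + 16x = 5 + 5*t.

Characteristic equation r² + 8r + 16 = 0 has discriminant (8)² - 4·(16) = 0, so r = -4 is a repeated root.
Hence x_h = (C1 + C2*t)*exp(-4*t).
For the particular solution try x_p = A0 + A1*t. Substituting and matching coefficients of each power of t gives A0 = 5/32, A1 = 5/16, so x_p = 5/32 + 5*t/16.

x = 5/32 + 5*t/16 + C1*exp(-4*t) + C2*t*exp(-4*t)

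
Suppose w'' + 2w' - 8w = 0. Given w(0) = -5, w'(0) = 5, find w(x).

Characteristic equation r² + 2r - 8 = 0 factors as (r + 4)(r - 2) = 0, so r = -4, 2.
Hence w_h = C1*exp(-4*x) + C2*exp(2*x).
Apply the initial conditions: w(0) = C1 + C2 = -5 and w'(0) = -4*C1 + 2*C2 = 5. Solving gives C1 = -5/2, C2 = -5/2.

w = -5*exp(-4*x)/2 - 5*exp(2*x)/2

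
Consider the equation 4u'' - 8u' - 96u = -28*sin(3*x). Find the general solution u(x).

Divide through by 4: u'' - 2u' - 24u = -7*sin(3*x).
Characteristic equation r² - 2r - 24 = 0 factors as (r + 4)(r - 6) = 0, so r = -4, 6.
Hence u_h = C1*exp(-4*x) + C2*exp(6*x).
Try u_p = A*cos(3*x) + B*sin(3*x). Substituting and equating the coefficients of cos(3x) and sin(3x) gives A = -14/375, B = 77/375, so u_p = -14*cos(3*x)/375 + 77*sin(3*x)/375.

u = -14*cos(3*x)/375 + 77*sin(3*x)/375 + C1*exp(-4*x) + C2*exp(6*x)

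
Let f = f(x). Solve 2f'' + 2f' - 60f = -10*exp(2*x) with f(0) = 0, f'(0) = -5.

Divide through by 2: f'' + f' - 30f = -5*exp(2*x).
Characteristic equation r² + r - 30 = 0 factors as (r + 6)(r - 5) = 0, so r = -6, 5.
Hence f_h = C1*exp(-6*x) + C2*exp(5*x).
Try f_p = A*exp(2*x). Substituting into the equation and dividing by exp(2*x) gives A = 5/24, so f_p = 5*exp(2*x)/24.
General solution: f = 5*exp(2*x)/24 + C1*exp(-6*x) + C2*exp(5*x).
Apply the initial conditions: f(0) = 5/24 + C1 + C2 = 0 and f'(0) = 5/12 - 6*C1 + 5*C2 = -5. Solving gives C1 = 35/88, C2 = -20/33.

f = -20*exp(5*x)/33 + 5*exp(2*x)/24 + 35*exp(-6*x)/88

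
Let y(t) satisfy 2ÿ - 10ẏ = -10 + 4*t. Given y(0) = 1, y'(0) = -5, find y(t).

Divide through by 2: y'' - 5y' = -5 + 2*t.
Characteristic equation r² - 5r = 0 factors as (r - 5)r = 0, so r = 5, 0.
Hence y_h = C1*exp(5*t) + C2.
Since 0 is a characteristic root (multiplicity 1), multiply the polynomial trial by t: try y_p = t*(A0 + A1*t). Substituting and matching coefficients of each power of t gives A0 = 23/25, A1 = -1/5, so y_p = -t^2/5 + 23*t/25.
General solution: y = C2 - t^2/5 + 23*t/25 + C1*exp(5*t).
Apply the initial conditions: y(0) = C1 + C2 = 1 and y'(0) = 23/25 + 5*C1 = -5. Solving gives C1 = -148/125, C2 = 273/125.

y = 273/125 - 148*exp(5*t)/125 - t**2/5 + 23*t/25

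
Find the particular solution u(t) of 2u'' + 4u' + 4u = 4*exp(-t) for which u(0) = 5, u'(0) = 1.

Divide through by 2: u'' + 2u' + 2u = 2*exp(-t).
Characteristic equation r² + 2r + 2 = 0 has discriminant (2)² - 4·(2) = -4 < 0, so r = -1 ± i.
Hence u_h = C1*cos(t)*exp(-t) + C2*exp(-t)*sin(t).
Try u_p = A*exp(-t). Substituting into the equation and dividing by exp(-t) gives A = 2, so u_p = 2*exp(-t).
General solution: u = 2*exp(-t) + C1*cos(t)*exp(-t) + C2*exp(-t)*sin(t).
Apply the initial conditions: u(0) = 2 + C1 = 5 and u'(0) = -2 + C2 - C1 = 1. Solving gives C1 = 3, C2 = 6.

u = 2*exp(-t) + 3*cos(t)*exp(-t) + 6*exp(-t)*sin(t)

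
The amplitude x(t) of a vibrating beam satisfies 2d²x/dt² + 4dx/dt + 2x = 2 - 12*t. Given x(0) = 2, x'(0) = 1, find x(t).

Divide through by 2: x'' + 2x' + x = 1 - 6*t.
Characteristic equation r² + 2r + 1 = 0 has discriminant (2)² - 4·(1) = 0, so r = -1 is a repeated root.
Hence x_h = (C1 + C2*t)*exp(-t).
For the particular solution try x_p = A0 + A1*t. Substituting and matching coefficients of each power of t gives A0 = 13, A1 = -6, so x_p = 13 - 6*t.
General solution: x = 13 - 6*t + C1*exp(-t) + C2*t*exp(-t).
Apply the initial conditions: x(0) = 13 + C1 = 2 and x'(0) = -6 + C2 - C1 = 1. Solving gives C1 = -11, C2 = -4.

x = 13 - 11*exp(-t) - 6*t - 4*t*exp(-t)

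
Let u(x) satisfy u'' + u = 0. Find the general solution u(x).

Characteristic equation r² + 1 = 0 has discriminant (0)² - 4·(1) = -4 < 0, so r = ± i.
Hence u_h = C1*cos(x) + C2*sin(x).

u = C1*cos(x) + C2*sin(x)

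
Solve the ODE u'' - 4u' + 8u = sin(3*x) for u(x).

Characteristic equation r² - 4r + 8 = 0 has discriminant (-4)² - 4·(8) = -16 < 0, so r = 2 ± 2i.
Hence u_h = C1*cos(2*x)*exp(2*x) + C2*exp(2*x)*sin(2*x).
Try u_p = A*cos(3*x) + B*sin(3*x). Substituting and equating the coefficients of cos(3x) and sin(3x) gives A = 12/145, B = -1/145, so u_p = -sin(3*x)/145 + 12*cos(3*x)/145.

u = -sin(3*x)/145 + 12*cos(3*x)/145 + C1*cos(2*x)*exp(2*x) + C2*exp(2*x)*sin(2*x)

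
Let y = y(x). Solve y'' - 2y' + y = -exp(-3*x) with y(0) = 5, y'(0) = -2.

y = -exp(-3*x)/16 + 81*exp(x)/16 - 29*x*exp(x)/4

Characteristic equation r² - 2r + 1 = 0 has discriminant (-2)² - 4·(1) = 0, so r = 1 is a repeated root.
Hence y_h = (C1 + C2*x)*exp(x).
Try y_p = A*exp(-3*x). Substituting into the equation and dividing by exp(-3*x) gives A = -1/16, so y_p = -exp(-3*x)/16.
General solution: y = -exp(-3*x)/16 + C1*exp(x) + C2*x*exp(x).
Apply the initial conditions: y(0) = -1/16 + C1 = 5 and y'(0) = 3/16 + C1 + C2 = -2. Solving gives C1 = 81/16, C2 = -29/4.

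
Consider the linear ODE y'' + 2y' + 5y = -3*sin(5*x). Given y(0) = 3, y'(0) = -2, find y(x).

y = 3*sin(5*x)/25 + 3*cos(5*x)/50 + 17*exp(-x)*sin(2*x)/100 + 147*cos(2*x)*exp(-x)/50

Characteristic equation r² + 2r + 5 = 0 has discriminant (2)² - 4·(5) = -16 < 0, so r = -1 ± 2i.
Hence y_h = C1*cos(2*x)*exp(-x) + C2*exp(-x)*sin(2*x).
Try y_p = A*cos(5*x) + B*sin(5*x). Substituting and equating the coefficients of cos(5x) and sin(5x) gives A = 3/50, B = 3/25, so y_p = 3*sin(5*x)/25 + 3*cos(5*x)/50.
General solution: y = 3*sin(5*x)/25 + 3*cos(5*x)/50 + C1*cos(2*x)*exp(-x) + C2*exp(-x)*sin(2*x).
Apply the initial conditions: y(0) = 3/50 + C1 = 3 and y'(0) = 3/5 - C1 + 2*C2 = -2. Solving gives C1 = 147/50, C2 = 17/100.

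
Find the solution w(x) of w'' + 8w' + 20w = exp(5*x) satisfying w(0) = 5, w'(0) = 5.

Characteristic equation r² + 8r + 20 = 0 has discriminant (8)² - 4·(20) = -16 < 0, so r = -4 ± 2i.
Hence w_h = C1*cos(2*x)*exp(-4*x) + C2*exp(-4*x)*sin(2*x).
Try w_p = A*exp(5*x). Substituting into the equation and dividing by exp(5*x) gives A = 1/85, so w_p = exp(5*x)/85.
General solution: w = exp(5*x)/85 + C1*cos(2*x)*exp(-4*x) + C2*exp(-4*x)*sin(2*x).
Apply the initial conditions: w(0) = 1/85 + C1 = 5 and w'(0) = 1/17 - 4*C1 + 2*C2 = 5. Solving gives C1 = 424/85, C2 = 1058/85.

w = exp(5*x)/85 + 424*cos(2*x)*exp(-4*x)/85 + 1058*exp(-4*x)*sin(2*x)/85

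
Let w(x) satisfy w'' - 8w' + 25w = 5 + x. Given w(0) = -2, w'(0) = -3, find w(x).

Characteristic equation r² - 8r + 25 = 0 has discriminant (-8)² - 4·(25) = -36 < 0, so r = 4 ± 3i.
Hence w_h = C1*cos(3*x)*exp(4*x) + C2*exp(4*x)*sin(3*x).
For the particular solution try w_p = A0 + A1*x. Substituting and matching coefficients of each power of x gives A0 = 133/625, A1 = 1/25, so w_p = 133/625 + x/25.
General solution: w = 133/625 + x/25 + C1*cos(3*x)*exp(4*x) + C2*exp(4*x)*sin(3*x).
Apply the initial conditions: w(0) = 133/625 + C1 = -2 and w'(0) = 1/25 + 3*C2 + 4*C1 = -3. Solving gives C1 = -1383/625, C2 = 3632/1875.

w = 133/625 + x/25 - 1383*cos(3*x)*exp(4*x)/625 + 3632*exp(4*x)*sin(3*x)/1875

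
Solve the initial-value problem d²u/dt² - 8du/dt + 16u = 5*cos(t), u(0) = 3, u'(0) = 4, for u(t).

u = -40*sin(t)/289 + 75*cos(t)/289 + 792*exp(4*t)/289 - 116*t*exp(4*t)/17

Characteristic equation r² - 8r + 16 = 0 has discriminant (-8)² - 4·(16) = 0, so r = 4 is a repeated root.
Hence u_h = (C1 + C2*t)*exp(4*t).
Try u_p = A*cos(t) + B*sin(t). Substituting and equating the coefficients of cos(t) and sin(t) gives A = 75/289, B = -40/289, so u_p = -40*sin(t)/289 + 75*cos(t)/289.
General solution: u = -40*sin(t)/289 + 75*cos(t)/289 + C1*exp(4*t) + C2*t*exp(4*t).
Apply the initial conditions: u(0) = 75/289 + C1 = 3 and u'(0) = -40/289 + C2 + 4*C1 = 4. Solving gives C1 = 792/289, C2 = -116/17.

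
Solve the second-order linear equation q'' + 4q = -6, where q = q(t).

q = -3/2 + C1*cos(2*t) + C2*sin(2*t)

Characteristic equation r² + 4 = 0 has discriminant (0)² - 4·(4) = -16 < 0, so r = ± 2i.
Hence q_h = C1*cos(2*t) + C2*sin(2*t).
For the particular solution try q_p = A0. Substituting and matching coefficients of each power of t gives A0 = -3/2, so q_p = -3/2.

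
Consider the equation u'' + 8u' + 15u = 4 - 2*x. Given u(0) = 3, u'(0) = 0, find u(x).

Characteristic equation r² + 8r + 15 = 0 factors as (r + 3)(r + 5) = 0, so r = -3, -5.
Hence u_h = C1*exp(-3*x) + C2*exp(-5*x).
For the particular solution try u_p = A0 + A1*x. Substituting and matching coefficients of each power of x gives A0 = 76/225, A1 = -2/15, so u_p = 76/225 - 2*x/15.
General solution: u = 76/225 - 2*x/15 + C1*exp(-3*x) + C2*exp(-5*x).
Apply the initial conditions: u(0) = 76/225 + C1 + C2 = 3 and u'(0) = -2/15 - 5*C2 - 3*C1 = 0. Solving gives C1 = 121/18, C2 = -203/50.

u = 76/225 - 203*exp(-5*x)/50 - 2*x/15 + 121*exp(-3*x)/18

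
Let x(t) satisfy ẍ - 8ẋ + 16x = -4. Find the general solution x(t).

x = -1/4 + C1*exp(4*t) + C2*t*exp(4*t)

Characteristic equation r² - 8r + 16 = 0 has discriminant (-8)² - 4·(16) = 0, so r = 4 is a repeated root.
Hence x_h = (C1 + C2*t)*exp(4*t).
For the particular solution try x_p = A0. Substituting and matching coefficients of each power of t gives A0 = -1/4, so x_p = -1/4.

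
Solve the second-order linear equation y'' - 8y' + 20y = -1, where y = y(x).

Characteristic equation r² - 8r + 20 = 0 has discriminant (-8)² - 4·(20) = -16 < 0, so r = 4 ± 2i.
Hence y_h = C1*cos(2*x)*exp(4*x) + C2*exp(4*x)*sin(2*x).
For the particular solution try y_p = A0. Substituting and matching coefficients of each power of x gives A0 = -1/20, so y_p = -1/20.

y = -1/20 + C1*cos(2*x)*exp(4*x) + C2*exp(4*x)*sin(2*x)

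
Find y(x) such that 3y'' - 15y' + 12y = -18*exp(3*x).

y = 3*exp(3*x) + C1*exp(x) + C2*exp(4*x)

Divide through by 3: y'' - 5y' + 4y = -6*exp(3*x).
Characteristic equation r² - 5r + 4 = 0 factors as (r - 1)(r - 4) = 0, so r = 1, 4.
Hence y_h = C1*exp(x) + C2*exp(4*x).
Try y_p = A*exp(3*x). Substituting into the equation and dividing by exp(3*x) gives A = 3, so y_p = 3*exp(3*x).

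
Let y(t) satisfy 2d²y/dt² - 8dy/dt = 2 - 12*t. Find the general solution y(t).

y = C2 + t/8 + 3*t**2/4 + C1*exp(4*t)

Divide through by 2: y'' - 4y' = 1 - 6*t.
Characteristic equation r² - 4r = 0 factors as (r - 4)r = 0, so r = 4, 0.
Hence y_h = C1*exp(4*t) + C2.
Since 0 is a characteristic root (multiplicity 1), multiply the polynomial trial by t: try y_p = t*(A0 + A1*t). Substituting and matching coefficients of each power of t gives A0 = 1/8, A1 = 3/4, so y_p = t/8 + 3*t^2/4.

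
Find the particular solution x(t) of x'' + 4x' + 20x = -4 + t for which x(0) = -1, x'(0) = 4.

x = -21/100 + t/20 - 79*cos(4*t)*exp(-2*t)/100 + 237*exp(-2*t)*sin(4*t)/400

Characteristic equation r² + 4r + 20 = 0 has discriminant (4)² - 4·(20) = -64 < 0, so r = -2 ± 4i.
Hence x_h = C1*cos(4*t)*exp(-2*t) + C2*exp(-2*t)*sin(4*t).
For the particular solution try x_p = A0 + A1*t. Substituting and matching coefficients of each power of t gives A0 = -21/100, A1 = 1/20, so x_p = -21/100 + t/20.
General solution: x = -21/100 + t/20 + C1*cos(4*t)*exp(-2*t) + C2*exp(-2*t)*sin(4*t).
Apply the initial conditions: x(0) = -21/100 + C1 = -1 and x'(0) = 1/20 - 2*C1 + 4*C2 = 4. Solving gives C1 = -79/100, C2 = 237/400.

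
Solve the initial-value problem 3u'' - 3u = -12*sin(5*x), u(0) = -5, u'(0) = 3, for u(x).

u = -47*exp(-x)/13 - 18*exp(x)/13 + 2*sin(5*x)/13

Divide through by 3: u'' - u = -4*sin(5*x).
Characteristic equation r² - 1 = 0 factors as (r + 1)(r - 1) = 0, so r = -1, 1.
Hence u_h = C1*exp(-x) + C2*exp(x).
Try u_p = A*cos(5*x) + B*sin(5*x). Substituting and equating the coefficients of cos(5x) and sin(5x) gives A = 0, B = 2/13, so u_p = 2*sin(5*x)/13.
General solution: u = 2*sin(5*x)/13 + C1*exp(-x) + C2*exp(x).
Apply the initial conditions: u(0) = C1 + C2 = -5 and u'(0) = 10/13 + C2 - C1 = 3. Solving gives C1 = -47/13, C2 = -18/13.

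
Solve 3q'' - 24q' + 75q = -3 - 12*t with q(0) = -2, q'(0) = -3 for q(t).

q = -57/625 - 4*t/25 - 1193*cos(3*t)*exp(4*t)/625 + 999*exp(4*t)*sin(3*t)/625

Divide through by 3: q'' - 8q' + 25q = -1 - 4*t.
Characteristic equation r² - 8r + 25 = 0 has discriminant (-8)² - 4·(25) = -36 < 0, so r = 4 ± 3i.
Hence q_h = C1*cos(3*t)*exp(4*t) + C2*exp(4*t)*sin(3*t).
For the particular solution try q_p = A0 + A1*t. Substituting and matching coefficients of each power of t gives A0 = -57/625, A1 = -4/25, so q_p = -57/625 - 4*t/25.
General solution: q = -57/625 - 4*t/25 + C1*cos(3*t)*exp(4*t) + C2*exp(4*t)*sin(3*t).
Apply the initial conditions: q(0) = -57/625 + C1 = -2 and q'(0) = -4/25 + 3*C2 + 4*C1 = -3. Solving gives C1 = -1193/625, C2 = 999/625.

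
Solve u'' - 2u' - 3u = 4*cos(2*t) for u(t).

Characteristic equation r² - 2r - 3 = 0 factors as (r - 3)(r + 1) = 0, so r = 3, -1.
Hence u_h = C1*exp(3*t) + C2*exp(-t).
Try u_p = A*cos(2*t) + B*sin(2*t). Substituting and equating the coefficients of cos(2t) and sin(2t) gives A = -28/65, B = -16/65, so u_p = -28*cos(2*t)/65 - 16*sin(2*t)/65.

u = -28*cos(2*t)/65 - 16*sin(2*t)/65 + C1*exp(3*t) + C2*exp(-t)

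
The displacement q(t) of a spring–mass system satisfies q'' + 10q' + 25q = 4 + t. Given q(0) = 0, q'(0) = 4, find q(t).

Characteristic equation r² + 10r + 25 = 0 has discriminant (10)² - 4·(25) = 0, so r = -5 is a repeated root.
Hence q_h = (C1 + C2*t)*exp(-5*t).
For the particular solution try q_p = A0 + A1*t. Substituting and matching coefficients of each power of t gives A0 = 18/125, A1 = 1/25, so q_p = 18/125 + t/25.
General solution: q = 18/125 + t/25 + C1*exp(-5*t) + C2*t*exp(-5*t).
Apply the initial conditions: q(0) = 18/125 + C1 = 0 and q'(0) = 1/25 + C2 - 5*C1 = 4. Solving gives C1 = -18/125, C2 = 81/25.

q = 18/125 - 18*exp(-5*t)/125 + t/25 + 81*t*exp(-5*t)/25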